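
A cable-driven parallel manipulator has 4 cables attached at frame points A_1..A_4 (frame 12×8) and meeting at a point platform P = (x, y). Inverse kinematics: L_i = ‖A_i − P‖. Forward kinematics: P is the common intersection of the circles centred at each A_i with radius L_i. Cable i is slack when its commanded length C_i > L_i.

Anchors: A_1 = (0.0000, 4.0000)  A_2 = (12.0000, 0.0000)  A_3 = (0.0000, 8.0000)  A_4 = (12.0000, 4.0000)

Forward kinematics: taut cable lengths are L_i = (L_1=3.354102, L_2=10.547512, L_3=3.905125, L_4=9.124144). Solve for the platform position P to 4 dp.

expand ‖A_i−P‖²=L_i² and subtract eq 1 (k_i ≔ ‖A_i‖²−L_i²)
k_1 = 0.0000+16.0000−11.2500 = 4.7500
eq1−eq2 → [-24.0000  8.0000]·P = -28.0000
eq1−eq3 → [0.0000  -8.0000]·P = -44.0000
eq1−eq4 → [-24.0000  0.0000]·P = -72.0000
2×2 solve → P = (3.0000, 5.5000)
check cable 4: ‖A_4−P‖² = 83.2500 ≈ L_4² = 83.2500 ✓

(3.0000, 5.5000)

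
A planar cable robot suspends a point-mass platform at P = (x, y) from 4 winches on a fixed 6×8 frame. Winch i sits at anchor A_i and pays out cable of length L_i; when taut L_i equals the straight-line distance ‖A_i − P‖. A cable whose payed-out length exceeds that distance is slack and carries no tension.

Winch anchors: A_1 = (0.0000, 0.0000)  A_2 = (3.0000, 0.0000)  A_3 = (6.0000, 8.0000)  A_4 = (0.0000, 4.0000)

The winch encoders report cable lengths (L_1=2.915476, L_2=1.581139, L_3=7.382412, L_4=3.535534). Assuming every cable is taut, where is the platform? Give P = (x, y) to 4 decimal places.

each cable: (A_i−P)·(A_i−P) = L_i²; let q_i = ‖A_i‖²−L_i²
q_1 = 0.0000+0.0000−8.5000 = -8.5000
row 1: -6.0000x + 0.0000y = -15.0000  (q_2=6.5000)
row 2: -12.0000x − 16.0000y = -54.0000  (q_3=45.5000)
row 3: 0.0000x − 8.0000y = -12.0000  (q_4=3.5000)
Cramer on rows 1–2 → x = 2.5000, y = 1.5000
check cable 4: ‖A_4−P‖² = 12.5000 ≈ L_4² = 12.5000 ✓

(2.5000, 1.5000)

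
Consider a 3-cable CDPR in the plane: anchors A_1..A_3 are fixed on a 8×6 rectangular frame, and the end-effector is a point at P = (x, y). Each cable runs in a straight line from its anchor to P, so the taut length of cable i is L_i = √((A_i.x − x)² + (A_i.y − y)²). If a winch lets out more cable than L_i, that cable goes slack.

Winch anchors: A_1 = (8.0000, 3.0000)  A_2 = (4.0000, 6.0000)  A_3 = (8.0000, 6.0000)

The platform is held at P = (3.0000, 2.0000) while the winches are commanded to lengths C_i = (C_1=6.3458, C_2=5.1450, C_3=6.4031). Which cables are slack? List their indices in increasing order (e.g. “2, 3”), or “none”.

1, 2

i=1: geometric 5.0990 vs commanded 6.3458 ⇒ slack
i=2: geometric 4.1231 vs commanded 5.1450 ⇒ slack
i=3: geometric 6.4031 vs commanded 6.4031 ⇒ taut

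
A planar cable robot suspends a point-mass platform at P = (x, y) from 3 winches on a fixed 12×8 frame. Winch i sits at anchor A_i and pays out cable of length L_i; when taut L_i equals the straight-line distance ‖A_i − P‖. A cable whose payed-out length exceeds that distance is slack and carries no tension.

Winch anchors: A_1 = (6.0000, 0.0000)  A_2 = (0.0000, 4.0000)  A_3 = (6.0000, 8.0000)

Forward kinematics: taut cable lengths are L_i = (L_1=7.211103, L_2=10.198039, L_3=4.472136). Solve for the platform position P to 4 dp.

(10.0000, 6.0000)

each cable: (A_i−P)·(A_i−P) = L_i²; let q_i = ‖A_i‖²−L_i²
q_1 = 36.0000+0.0000−52.0000 = -16.0000
row 1: 12.0000x − 8.0000y = 72.0000  (q_2=-88.0000)
row 2: 0.0000x − 16.0000y = -96.0000  (q_3=80.0000)
Cramer on rows 1–2 → x = 10.0000, y = 6.0000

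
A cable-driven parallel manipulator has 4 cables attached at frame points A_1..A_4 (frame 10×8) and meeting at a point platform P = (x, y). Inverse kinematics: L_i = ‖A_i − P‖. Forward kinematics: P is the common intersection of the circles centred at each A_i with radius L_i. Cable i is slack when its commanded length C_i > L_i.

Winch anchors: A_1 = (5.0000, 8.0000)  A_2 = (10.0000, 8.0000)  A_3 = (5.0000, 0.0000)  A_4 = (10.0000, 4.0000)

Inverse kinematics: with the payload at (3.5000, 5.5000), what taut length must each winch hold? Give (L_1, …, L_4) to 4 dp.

(2.9155, 6.9642, 5.7009, 6.6708)

L_1 = √((5.0000−3.5000)² + (8.0000−5.5000)²) = 2.9155
L_2 = √((10.0000−3.5000)² + (8.0000−5.5000)²) = 6.9642
L_3 = √((5.0000−3.5000)² + (0.0000−5.5000)²) = 5.7009
L_4 = √((10.0000−3.5000)² + (4.0000−5.5000)²) = 6.6708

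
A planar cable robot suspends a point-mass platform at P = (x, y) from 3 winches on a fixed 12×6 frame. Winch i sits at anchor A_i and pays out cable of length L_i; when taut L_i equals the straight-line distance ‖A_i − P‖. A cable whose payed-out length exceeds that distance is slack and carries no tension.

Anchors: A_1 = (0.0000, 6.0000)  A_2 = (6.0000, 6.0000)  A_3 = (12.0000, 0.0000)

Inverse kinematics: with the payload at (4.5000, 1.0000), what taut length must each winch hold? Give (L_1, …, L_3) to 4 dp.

L_1: Δ = A_1−P = (-4.5000, 5.0000) → ‖Δ‖ = √45.2500 = 6.7268
L_2: Δ = A_2−P = (1.5000, 5.0000) → ‖Δ‖ = √27.2500 = 5.2202
L_3: Δ = A_3−P = (7.5000, -1.0000) → ‖Δ‖ = √57.2500 = 7.5664

(6.7268, 5.2202, 7.5664)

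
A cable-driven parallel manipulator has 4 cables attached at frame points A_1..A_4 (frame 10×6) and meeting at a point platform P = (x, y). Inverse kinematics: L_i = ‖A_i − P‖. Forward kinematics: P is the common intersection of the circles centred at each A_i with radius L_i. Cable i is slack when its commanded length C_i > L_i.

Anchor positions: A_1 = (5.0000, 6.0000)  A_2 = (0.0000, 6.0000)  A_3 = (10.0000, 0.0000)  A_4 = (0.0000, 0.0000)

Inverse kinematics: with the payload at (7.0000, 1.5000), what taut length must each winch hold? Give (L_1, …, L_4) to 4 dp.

cable 1: Δx=-2.0000, Δy=4.5000; L_1 = √(Δx²+Δy²) = 4.9244
cable 2: Δx=-7.0000, Δy=4.5000; L_2 = √(Δx²+Δy²) = 8.3217
cable 3: Δx=3.0000, Δy=-1.5000; L_3 = √(Δx²+Δy²) = 3.3541
cable 4: Δx=-7.0000, Δy=-1.5000; L_4 = √(Δx²+Δy²) = 7.1589

(4.9244, 8.3217, 3.3541, 7.1589)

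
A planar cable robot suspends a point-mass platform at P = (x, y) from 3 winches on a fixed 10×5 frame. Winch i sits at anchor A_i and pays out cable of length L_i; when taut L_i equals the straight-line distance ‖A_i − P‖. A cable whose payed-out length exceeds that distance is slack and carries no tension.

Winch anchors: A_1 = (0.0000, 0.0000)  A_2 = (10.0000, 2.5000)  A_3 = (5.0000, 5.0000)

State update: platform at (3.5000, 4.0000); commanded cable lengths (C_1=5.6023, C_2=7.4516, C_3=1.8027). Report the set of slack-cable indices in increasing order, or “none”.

1, 2

cable 1: √((-3.5000)²+(-4.0000)²)=5.3151, C_1=5.6023: slack
cable 2: √((6.5000)²+(-1.5000)²)=6.6708, C_2=7.4516: slack
cable 3: √((1.5000)²+(1.0000)²)=1.8028, C_3=1.8027: taut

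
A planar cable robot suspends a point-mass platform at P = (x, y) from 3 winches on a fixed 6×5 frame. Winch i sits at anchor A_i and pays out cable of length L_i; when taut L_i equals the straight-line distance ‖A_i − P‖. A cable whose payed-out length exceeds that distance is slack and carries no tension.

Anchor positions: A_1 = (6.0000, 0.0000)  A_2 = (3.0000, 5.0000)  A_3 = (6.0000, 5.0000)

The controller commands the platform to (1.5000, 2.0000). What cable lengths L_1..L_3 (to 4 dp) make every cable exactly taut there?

(4.9244, 3.3541, 5.4083)

L_1: Δ = A_1−P = (4.5000, -2.0000) → ‖Δ‖ = √24.2500 = 4.9244
L_2: Δ = A_2−P = (1.5000, 3.0000) → ‖Δ‖ = √11.2500 = 3.3541
L_3: Δ = A_3−P = (4.5000, 3.0000) → ‖Δ‖ = √29.2500 = 5.4083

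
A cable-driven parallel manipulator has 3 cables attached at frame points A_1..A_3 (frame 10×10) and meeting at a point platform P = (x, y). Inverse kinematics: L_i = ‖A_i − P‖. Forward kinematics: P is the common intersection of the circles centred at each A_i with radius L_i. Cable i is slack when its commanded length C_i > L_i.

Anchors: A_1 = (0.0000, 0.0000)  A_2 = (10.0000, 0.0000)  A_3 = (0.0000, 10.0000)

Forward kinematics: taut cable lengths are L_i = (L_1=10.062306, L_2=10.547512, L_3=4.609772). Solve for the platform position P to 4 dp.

(4.5000, 9.0000)

circle eqns → linear via eq_j − eq_1; set k_j = A_j·A_j − L_j²
k_1 = 0.0000+0.0000−101.2500 = -101.2500
-20.0000·x + 0.0000·y = k_1−k_2 = -90.0000
0.0000·x − 20.0000·y = k_1−k_3 = -180.0000
solve first two rows → x=4.5000, y=9.0000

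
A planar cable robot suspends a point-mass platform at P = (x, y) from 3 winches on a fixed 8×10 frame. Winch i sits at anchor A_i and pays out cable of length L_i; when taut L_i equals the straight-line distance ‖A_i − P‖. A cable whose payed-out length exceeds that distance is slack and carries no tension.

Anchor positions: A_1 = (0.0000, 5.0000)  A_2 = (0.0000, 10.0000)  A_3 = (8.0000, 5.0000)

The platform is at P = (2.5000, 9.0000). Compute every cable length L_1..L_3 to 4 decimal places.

(4.7170, 2.6926, 6.8007)

cable 1: Δx=-2.5000, Δy=-4.0000; L_1 = √(Δx²+Δy²) = 4.7170
cable 2: Δx=-2.5000, Δy=1.0000; L_2 = √(Δx²+Δy²) = 2.6926
cable 3: Δx=5.5000, Δy=-4.0000; L_3 = √(Δx²+Δy²) = 6.8007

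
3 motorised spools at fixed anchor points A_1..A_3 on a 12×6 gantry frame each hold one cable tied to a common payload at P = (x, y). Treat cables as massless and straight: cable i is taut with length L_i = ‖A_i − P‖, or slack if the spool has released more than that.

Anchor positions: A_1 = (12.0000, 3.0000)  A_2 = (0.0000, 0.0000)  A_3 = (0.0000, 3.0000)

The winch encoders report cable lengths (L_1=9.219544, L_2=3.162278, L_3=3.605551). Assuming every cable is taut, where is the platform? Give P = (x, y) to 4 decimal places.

(3.0000, 1.0000)

each cable: (A_i−P)·(A_i−P) = L_i²; let k_i = ‖A_i‖²−L_i²
k_1 = 144.0000+9.0000−85.0000 = 68.0000
row 1: 24.0000x + 6.0000y = 78.0000  (k_2=-10.0000)
row 2: 24.0000x + 0.0000y = 72.0000  (k_3=-4.0000)
Cramer on rows 1–2 → x = 3.0000, y = 1.0000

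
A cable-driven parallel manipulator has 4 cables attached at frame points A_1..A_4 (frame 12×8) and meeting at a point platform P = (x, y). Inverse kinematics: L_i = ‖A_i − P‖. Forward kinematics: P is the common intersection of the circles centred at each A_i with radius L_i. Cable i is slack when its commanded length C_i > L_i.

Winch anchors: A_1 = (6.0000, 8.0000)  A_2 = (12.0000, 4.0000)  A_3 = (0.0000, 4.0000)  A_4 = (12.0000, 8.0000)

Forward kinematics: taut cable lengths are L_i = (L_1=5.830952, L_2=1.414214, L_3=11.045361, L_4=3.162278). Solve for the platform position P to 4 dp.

(11.0000, 5.0000)

circle eqns → linear via eq_j − eq_1; set q_j = A_j·A_j − L_j²
q_1 = 36.0000+64.0000−34.0000 = 66.0000
-12.0000·x + 8.0000·y = q_1−q_2 = -92.0000
12.0000·x + 8.0000·y = q_1−q_3 = 172.0000
-12.0000·x + 0.0000·y = q_1−q_4 = -132.0000
solve first two rows → x=11.0000, y=5.0000
check cable 4: ‖A_4−P‖² = 10.0000 ≈ L_4² = 10.0000 ✓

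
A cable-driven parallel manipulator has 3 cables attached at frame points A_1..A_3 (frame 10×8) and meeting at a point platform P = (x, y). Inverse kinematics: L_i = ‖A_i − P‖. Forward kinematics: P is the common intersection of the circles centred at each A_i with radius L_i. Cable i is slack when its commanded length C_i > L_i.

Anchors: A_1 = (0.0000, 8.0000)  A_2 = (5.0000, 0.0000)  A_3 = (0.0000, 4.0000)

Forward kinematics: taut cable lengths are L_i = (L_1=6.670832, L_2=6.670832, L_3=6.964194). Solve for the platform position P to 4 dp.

each cable: (A_i−P)·(A_i−P) = L_i²; let c_i = ‖A_i‖²−L_i²
c_1 = 0.0000+64.0000−44.5000 = 19.5000
row 1: -10.0000x + 16.0000y = 39.0000  (c_2=-19.5000)
row 2: 0.0000x + 8.0000y = 52.0000  (c_3=-32.5000)
Cramer on rows 1–2 → x = 6.5000, y = 6.5000

(6.5000, 6.5000)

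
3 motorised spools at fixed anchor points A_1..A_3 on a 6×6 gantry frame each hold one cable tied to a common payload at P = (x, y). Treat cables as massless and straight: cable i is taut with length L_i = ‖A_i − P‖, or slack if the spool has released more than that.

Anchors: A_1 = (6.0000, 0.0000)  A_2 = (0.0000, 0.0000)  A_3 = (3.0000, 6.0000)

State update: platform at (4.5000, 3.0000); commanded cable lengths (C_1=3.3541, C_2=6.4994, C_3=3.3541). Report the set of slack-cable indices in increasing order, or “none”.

cable 1: L_1 = ‖A_1−P‖ = 3.3541;  C_1 = 3.3541 → taut
cable 2: L_2 = ‖A_2−P‖ = 5.4083;  C_2 = 6.4994 → slack
cable 3: L_3 = ‖A_3−P‖ = 3.3541;  C_3 = 3.3541 → taut

2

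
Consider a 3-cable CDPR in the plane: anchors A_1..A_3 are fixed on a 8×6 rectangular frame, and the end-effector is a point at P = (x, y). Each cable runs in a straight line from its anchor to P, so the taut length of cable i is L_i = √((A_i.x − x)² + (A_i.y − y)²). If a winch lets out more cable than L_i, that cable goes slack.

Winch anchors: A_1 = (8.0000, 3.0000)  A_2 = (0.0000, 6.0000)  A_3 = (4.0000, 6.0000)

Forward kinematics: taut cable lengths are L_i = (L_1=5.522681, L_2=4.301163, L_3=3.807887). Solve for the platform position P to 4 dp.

(2.5000, 2.5000)

expand ‖A_i−P‖²=L_i² and subtract eq 1 (c_i ≔ ‖A_i‖²−L_i²)
c_1 = 64.0000+9.0000−30.5000 = 42.5000
eq1−eq2 → [16.0000  -6.0000]·P = 25.0000
eq1−eq3 → [8.0000  -6.0000]·P = 5.0000
2×2 solve → P = (2.5000, 2.5000)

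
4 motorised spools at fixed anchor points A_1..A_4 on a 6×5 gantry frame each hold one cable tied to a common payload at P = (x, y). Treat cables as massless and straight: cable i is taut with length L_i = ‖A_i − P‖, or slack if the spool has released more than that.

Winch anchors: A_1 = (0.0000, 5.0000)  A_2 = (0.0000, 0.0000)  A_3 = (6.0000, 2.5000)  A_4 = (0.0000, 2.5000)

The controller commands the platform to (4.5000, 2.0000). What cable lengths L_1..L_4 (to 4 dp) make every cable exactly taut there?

L_1 = √((0.0000−4.5000)² + (5.0000−2.0000)²) = 5.4083
L_2 = √((0.0000−4.5000)² + (0.0000−2.0000)²) = 4.9244
L_3 = √((6.0000−4.5000)² + (2.5000−2.0000)²) = 1.5811
L_4 = √((0.0000−4.5000)² + (2.5000−2.0000)²) = 4.5277

(5.4083, 4.9244, 1.5811, 4.5277)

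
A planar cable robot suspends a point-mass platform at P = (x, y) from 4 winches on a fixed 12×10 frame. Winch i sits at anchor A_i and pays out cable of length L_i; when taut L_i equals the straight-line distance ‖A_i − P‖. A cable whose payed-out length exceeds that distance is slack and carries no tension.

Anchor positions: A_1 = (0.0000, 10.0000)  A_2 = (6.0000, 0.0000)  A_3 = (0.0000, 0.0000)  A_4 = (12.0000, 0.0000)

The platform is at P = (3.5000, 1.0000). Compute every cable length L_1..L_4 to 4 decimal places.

(9.6566, 2.6926, 3.6401, 8.5586)

L_1 = √((0.0000−3.5000)² + (10.0000−1.0000)²) = 9.6566
L_2 = √((6.0000−3.5000)² + (0.0000−1.0000)²) = 2.6926
L_3 = √((0.0000−3.5000)² + (0.0000−1.0000)²) = 3.6401
L_4 = √((12.0000−3.5000)² + (0.0000−1.0000)²) = 8.5586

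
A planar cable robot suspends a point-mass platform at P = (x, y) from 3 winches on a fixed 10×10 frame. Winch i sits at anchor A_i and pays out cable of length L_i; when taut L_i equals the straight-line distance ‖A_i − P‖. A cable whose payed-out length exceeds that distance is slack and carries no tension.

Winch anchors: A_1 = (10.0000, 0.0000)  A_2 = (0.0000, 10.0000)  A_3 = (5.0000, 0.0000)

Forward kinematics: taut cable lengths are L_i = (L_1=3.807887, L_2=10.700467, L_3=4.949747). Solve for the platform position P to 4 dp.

each cable: (A_i−P)·(A_i−P) = L_i²; let k_i = ‖A_i‖²−L_i²
k_1 = 100.0000+0.0000−14.5000 = 85.5000
row 1: 20.0000x − 20.0000y = 100.0000  (k_2=-14.5000)
row 2: 10.0000x + 0.0000y = 85.0000  (k_3=0.5000)
Cramer on rows 1–2 → x = 8.5000, y = 3.5000

(8.5000, 3.5000)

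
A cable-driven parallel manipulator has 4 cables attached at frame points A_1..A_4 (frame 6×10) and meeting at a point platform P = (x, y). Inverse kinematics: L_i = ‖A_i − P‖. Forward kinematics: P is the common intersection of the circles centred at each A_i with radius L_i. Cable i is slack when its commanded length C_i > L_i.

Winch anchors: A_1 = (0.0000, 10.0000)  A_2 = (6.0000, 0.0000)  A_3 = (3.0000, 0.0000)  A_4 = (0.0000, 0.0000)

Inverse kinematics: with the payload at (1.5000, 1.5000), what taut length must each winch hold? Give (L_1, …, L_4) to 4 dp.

L_1 = √((0.0000−1.5000)² + (10.0000−1.5000)²) = 8.6313
L_2 = √((6.0000−1.5000)² + (0.0000−1.5000)²) = 4.7434
L_3 = √((3.0000−1.5000)² + (0.0000−1.5000)²) = 2.1213
L_4 = √((0.0000−1.5000)² + (0.0000−1.5000)²) = 2.1213

(8.6313, 4.7434, 2.1213, 2.1213)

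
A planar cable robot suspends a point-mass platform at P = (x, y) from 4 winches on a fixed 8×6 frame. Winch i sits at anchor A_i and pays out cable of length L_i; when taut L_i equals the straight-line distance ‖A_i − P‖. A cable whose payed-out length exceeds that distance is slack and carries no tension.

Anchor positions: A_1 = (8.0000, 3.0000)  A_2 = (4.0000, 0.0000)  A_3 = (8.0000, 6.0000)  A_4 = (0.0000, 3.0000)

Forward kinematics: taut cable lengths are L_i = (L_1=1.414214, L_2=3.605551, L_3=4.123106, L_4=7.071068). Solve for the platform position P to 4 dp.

(7.0000, 2.0000)

each cable: (A_i−P)·(A_i−P) = L_i²; let k_i = ‖A_i‖²−L_i²
k_1 = 64.0000+9.0000−2.0000 = 71.0000
row 1: 8.0000x + 6.0000y = 68.0000  (k_2=3.0000)
row 2: 0.0000x − 6.0000y = -12.0000  (k_3=83.0000)
row 3: 16.0000x + 0.0000y = 112.0000  (k_4=-41.0000)
Cramer on rows 1–2 → x = 7.0000, y = 2.0000
check cable 4: ‖A_4−P‖² = 50.0000 ≈ L_4² = 50.0000 ✓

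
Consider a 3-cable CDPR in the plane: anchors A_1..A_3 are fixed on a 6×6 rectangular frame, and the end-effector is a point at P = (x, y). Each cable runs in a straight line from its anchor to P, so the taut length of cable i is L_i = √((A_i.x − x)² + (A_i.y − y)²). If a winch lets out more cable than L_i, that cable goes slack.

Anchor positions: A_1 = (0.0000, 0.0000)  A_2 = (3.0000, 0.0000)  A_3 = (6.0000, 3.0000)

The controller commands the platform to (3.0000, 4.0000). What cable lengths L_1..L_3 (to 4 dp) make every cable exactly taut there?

L_1: Δ = A_1−P = (-3.0000, -4.0000) → ‖Δ‖ = √25.0000 = 5.0000
L_2: Δ = A_2−P = (0.0000, -4.0000) → ‖Δ‖ = √16.0000 = 4.0000
L_3: Δ = A_3−P = (3.0000, -1.0000) → ‖Δ‖ = √10.0000 = 3.1623

(5.0000, 4.0000, 3.1623)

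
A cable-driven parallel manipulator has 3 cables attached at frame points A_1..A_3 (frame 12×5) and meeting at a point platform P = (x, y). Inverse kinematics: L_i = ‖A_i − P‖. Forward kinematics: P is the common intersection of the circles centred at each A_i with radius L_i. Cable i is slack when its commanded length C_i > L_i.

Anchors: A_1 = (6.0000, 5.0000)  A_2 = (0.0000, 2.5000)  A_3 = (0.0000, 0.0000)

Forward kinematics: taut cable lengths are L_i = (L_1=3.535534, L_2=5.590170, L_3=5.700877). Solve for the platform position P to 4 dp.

circle eqns → linear via eq_j − eq_1; set c_j = A_j·A_j − L_j²
c_1 = 36.0000+25.0000−12.5000 = 48.5000
12.0000·x + 5.0000·y = c_1−c_2 = 73.5000
12.0000·x + 10.0000·y = c_1−c_3 = 81.0000
solve first two rows → x=5.5000, y=1.5000

(5.5000, 1.5000)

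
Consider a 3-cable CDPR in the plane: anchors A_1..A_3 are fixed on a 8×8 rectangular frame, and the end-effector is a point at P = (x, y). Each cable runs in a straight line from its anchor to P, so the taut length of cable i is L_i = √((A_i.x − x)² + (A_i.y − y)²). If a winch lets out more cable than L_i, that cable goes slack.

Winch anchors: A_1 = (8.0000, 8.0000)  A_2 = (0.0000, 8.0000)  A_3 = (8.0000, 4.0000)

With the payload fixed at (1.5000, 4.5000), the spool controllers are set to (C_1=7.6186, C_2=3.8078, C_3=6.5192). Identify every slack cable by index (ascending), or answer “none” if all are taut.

1

cable 1: √((6.5000)²+(3.5000)²)=7.3824, C_1=7.6186: slack
cable 2: √((-1.5000)²+(3.5000)²)=3.8079, C_2=3.8078: taut
cable 3: √((6.5000)²+(-0.5000)²)=6.5192, C_3=6.5192: taut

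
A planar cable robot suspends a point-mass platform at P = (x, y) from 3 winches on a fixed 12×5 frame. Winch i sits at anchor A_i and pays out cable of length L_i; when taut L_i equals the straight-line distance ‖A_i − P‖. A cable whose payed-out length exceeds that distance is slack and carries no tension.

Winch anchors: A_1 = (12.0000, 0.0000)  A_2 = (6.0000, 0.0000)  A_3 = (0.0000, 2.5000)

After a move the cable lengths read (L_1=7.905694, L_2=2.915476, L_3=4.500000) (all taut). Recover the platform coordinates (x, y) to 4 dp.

(4.5000, 2.5000)

expand ‖A_i−P‖²=L_i² and subtract eq 1 (k_i ≔ ‖A_i‖²−L_i²)
k_1 = 144.0000+0.0000−62.5000 = 81.5000
eq1−eq2 → [12.0000  0.0000]·P = 54.0000
eq1−eq3 → [24.0000  -5.0000]·P = 95.5000
2×2 solve → P = (4.5000, 2.5000)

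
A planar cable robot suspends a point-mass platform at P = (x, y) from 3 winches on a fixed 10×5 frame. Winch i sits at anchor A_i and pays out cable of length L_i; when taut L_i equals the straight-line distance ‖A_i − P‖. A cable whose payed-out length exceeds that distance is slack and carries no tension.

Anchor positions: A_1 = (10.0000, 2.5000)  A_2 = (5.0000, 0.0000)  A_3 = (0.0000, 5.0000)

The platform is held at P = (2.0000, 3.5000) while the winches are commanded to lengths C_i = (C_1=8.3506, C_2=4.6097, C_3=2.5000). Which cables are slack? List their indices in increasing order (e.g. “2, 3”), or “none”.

1

i=1: geometric 8.0623 vs commanded 8.3506 ⇒ slack
i=2: geometric 4.6098 vs commanded 4.6097 ⇒ taut
i=3: geometric 2.5000 vs commanded 2.5000 ⇒ taut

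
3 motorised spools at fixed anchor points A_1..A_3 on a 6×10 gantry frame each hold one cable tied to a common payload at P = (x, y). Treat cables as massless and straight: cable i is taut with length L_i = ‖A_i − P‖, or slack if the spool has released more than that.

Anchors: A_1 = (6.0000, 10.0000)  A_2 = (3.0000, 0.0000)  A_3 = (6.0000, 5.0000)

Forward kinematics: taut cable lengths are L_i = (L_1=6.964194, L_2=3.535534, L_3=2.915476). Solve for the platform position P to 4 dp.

(3.5000, 3.5000)

expand ‖A_i−P‖²=L_i² and subtract eq 1 (c_i ≔ ‖A_i‖²−L_i²)
c_1 = 36.0000+100.0000−48.5000 = 87.5000
eq1−eq2 → [6.0000  20.0000]·P = 91.0000
eq1−eq3 → [0.0000  10.0000]·P = 35.0000
2×2 solve → P = (3.5000, 3.5000)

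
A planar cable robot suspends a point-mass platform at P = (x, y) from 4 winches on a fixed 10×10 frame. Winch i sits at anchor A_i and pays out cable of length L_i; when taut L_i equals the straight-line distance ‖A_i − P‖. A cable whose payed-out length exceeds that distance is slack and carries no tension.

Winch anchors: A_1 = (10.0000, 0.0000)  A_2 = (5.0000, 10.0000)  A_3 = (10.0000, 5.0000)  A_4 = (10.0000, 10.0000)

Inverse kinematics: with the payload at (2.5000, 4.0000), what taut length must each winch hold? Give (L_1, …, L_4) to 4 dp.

L_1: Δ = A_1−P = (7.5000, -4.0000) → ‖Δ‖ = √72.2500 = 8.5000
L_2: Δ = A_2−P = (2.5000, 6.0000) → ‖Δ‖ = √42.2500 = 6.5000
L_3: Δ = A_3−P = (7.5000, 1.0000) → ‖Δ‖ = √57.2500 = 7.5664
L_4: Δ = A_4−P = (7.5000, 6.0000) → ‖Δ‖ = √92.2500 = 9.6047

(8.5000, 6.5000, 7.5664, 9.6047)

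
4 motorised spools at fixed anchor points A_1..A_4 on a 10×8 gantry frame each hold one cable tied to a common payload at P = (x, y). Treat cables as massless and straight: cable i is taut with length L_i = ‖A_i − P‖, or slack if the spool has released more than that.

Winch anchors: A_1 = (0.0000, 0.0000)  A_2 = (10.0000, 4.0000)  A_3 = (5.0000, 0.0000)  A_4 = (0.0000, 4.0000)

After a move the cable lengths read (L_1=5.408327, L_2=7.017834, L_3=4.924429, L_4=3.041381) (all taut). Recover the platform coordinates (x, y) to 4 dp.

expand ‖A_i−P‖²=L_i² and subtract eq 1 (k_i ≔ ‖A_i‖²−L_i²)
k_1 = 0.0000+0.0000−29.2500 = -29.2500
eq1−eq2 → [-20.0000  -8.0000]·P = -96.0000
eq1−eq3 → [-10.0000  0.0000]·P = -30.0000
eq1−eq4 → [0.0000  -8.0000]·P = -36.0000
2×2 solve → P = (3.0000, 4.5000)
check cable 4: ‖A_4−P‖² = 9.2500 ≈ L_4² = 9.2500 ✓

(3.0000, 4.5000)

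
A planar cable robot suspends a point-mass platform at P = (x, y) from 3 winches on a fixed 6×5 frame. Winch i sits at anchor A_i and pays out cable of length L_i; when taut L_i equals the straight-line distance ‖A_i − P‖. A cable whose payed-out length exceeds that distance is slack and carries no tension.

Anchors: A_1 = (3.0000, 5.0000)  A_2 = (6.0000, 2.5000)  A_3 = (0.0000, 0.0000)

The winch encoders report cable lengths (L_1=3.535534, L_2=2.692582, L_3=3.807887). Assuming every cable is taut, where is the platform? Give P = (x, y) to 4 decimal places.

each cable: (A_i−P)·(A_i−P) = L_i²; let c_i = ‖A_i‖²−L_i²
c_1 = 9.0000+25.0000−12.5000 = 21.5000
row 1: -6.0000x + 5.0000y = -13.5000  (c_2=35.0000)
row 2: 6.0000x + 10.0000y = 36.0000  (c_3=-14.5000)
Cramer on rows 1–2 → x = 3.5000, y = 1.5000

(3.5000, 1.5000)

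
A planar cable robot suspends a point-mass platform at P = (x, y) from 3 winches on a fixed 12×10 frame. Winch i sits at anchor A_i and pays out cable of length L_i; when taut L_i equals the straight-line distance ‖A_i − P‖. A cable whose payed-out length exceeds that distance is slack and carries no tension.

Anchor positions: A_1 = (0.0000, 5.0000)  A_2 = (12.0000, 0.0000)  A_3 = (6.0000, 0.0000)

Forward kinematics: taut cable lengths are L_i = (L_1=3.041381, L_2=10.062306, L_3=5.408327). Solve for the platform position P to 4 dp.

expand ‖A_i−P‖²=L_i² and subtract eq 1 (k_i ≔ ‖A_i‖²−L_i²)
k_1 = 0.0000+25.0000−9.2500 = 15.7500
eq1−eq2 → [-24.0000  10.0000]·P = -27.0000
eq1−eq3 → [-12.0000  10.0000]·P = 9.0000
2×2 solve → P = (3.0000, 4.5000)

(3.0000, 4.5000)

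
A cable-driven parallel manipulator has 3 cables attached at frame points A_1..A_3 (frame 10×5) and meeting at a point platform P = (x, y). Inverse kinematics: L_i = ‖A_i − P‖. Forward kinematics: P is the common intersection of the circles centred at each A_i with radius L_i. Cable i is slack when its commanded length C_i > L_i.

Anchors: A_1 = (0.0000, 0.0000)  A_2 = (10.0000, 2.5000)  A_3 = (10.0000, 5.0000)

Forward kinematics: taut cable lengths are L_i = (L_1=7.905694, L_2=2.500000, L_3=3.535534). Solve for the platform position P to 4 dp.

(7.5000, 2.5000)

each cable: (A_i−P)·(A_i−P) = L_i²; let c_i = ‖A_i‖²−L_i²
c_1 = 0.0000+0.0000−62.5000 = -62.5000
row 1: -20.0000x − 5.0000y = -162.5000  (c_2=100.0000)
row 2: -20.0000x − 10.0000y = -175.0000  (c_3=112.5000)
Cramer on rows 1–2 → x = 7.5000, y = 2.5000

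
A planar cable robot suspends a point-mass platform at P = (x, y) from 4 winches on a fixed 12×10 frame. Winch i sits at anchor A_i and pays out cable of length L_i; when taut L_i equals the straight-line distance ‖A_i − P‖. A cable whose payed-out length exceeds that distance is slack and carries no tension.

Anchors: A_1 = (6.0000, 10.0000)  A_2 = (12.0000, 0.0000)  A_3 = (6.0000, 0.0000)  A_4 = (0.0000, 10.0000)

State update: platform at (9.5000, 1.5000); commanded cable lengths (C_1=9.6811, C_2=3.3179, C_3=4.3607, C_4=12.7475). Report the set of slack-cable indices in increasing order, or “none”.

1, 2, 3

cable 1: L_1 = ‖A_1−P‖ = 9.1924;  C_1 = 9.6811 → slack
cable 2: L_2 = ‖A_2−P‖ = 2.9155;  C_2 = 3.3179 → slack
cable 3: L_3 = ‖A_3−P‖ = 3.8079;  C_3 = 4.3607 → slack
cable 4: L_4 = ‖A_4−P‖ = 12.7475;  C_4 = 12.7475 → taut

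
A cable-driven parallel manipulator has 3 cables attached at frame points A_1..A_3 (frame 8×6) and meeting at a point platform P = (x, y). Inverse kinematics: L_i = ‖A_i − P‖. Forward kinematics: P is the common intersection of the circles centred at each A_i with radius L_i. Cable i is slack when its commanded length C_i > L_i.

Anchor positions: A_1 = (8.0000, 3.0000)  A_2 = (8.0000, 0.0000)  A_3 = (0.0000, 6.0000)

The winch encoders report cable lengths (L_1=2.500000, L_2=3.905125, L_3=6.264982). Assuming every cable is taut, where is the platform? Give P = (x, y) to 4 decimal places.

circle eqns → linear via eq_j − eq_1; set k_j = A_j·A_j − L_j²
k_1 = 64.0000+9.0000−6.2500 = 66.7500
0.0000·x + 6.0000·y = k_1−k_2 = 18.0000
16.0000·x − 6.0000·y = k_1−k_3 = 70.0000
solve first two rows → x=5.5000, y=3.0000

(5.5000, 3.0000)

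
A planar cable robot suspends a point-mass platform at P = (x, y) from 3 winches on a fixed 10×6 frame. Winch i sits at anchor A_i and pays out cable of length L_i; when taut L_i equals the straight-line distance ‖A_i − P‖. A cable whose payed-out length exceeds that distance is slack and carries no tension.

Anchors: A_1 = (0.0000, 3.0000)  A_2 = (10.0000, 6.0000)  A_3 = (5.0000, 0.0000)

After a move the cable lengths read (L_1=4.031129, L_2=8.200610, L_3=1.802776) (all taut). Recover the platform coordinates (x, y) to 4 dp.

expand ‖A_i−P‖²=L_i² and subtract eq 1 (k_i ≔ ‖A_i‖²−L_i²)
k_1 = 0.0000+9.0000−16.2500 = -7.2500
eq1−eq2 → [-20.0000  -6.0000]·P = -76.0000
eq1−eq3 → [-10.0000  6.0000]·P = -29.0000
2×2 solve → P = (3.5000, 1.0000)

(3.5000, 1.0000)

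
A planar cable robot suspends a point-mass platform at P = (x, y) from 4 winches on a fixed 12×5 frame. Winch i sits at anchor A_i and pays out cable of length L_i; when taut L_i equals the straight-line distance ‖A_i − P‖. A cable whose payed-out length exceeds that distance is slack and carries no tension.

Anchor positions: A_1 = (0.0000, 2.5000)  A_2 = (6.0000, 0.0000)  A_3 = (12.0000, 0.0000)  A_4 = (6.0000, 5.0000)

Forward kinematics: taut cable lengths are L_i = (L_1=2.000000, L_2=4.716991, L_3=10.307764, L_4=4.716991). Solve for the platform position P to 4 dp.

(2.0000, 2.5000)

expand ‖A_i−P‖²=L_i² and subtract eq 1 (q_i ≔ ‖A_i‖²−L_i²)
q_1 = 0.0000+6.2500−4.0000 = 2.2500
eq1−eq2 → [-12.0000  5.0000]·P = -11.5000
eq1−eq3 → [-24.0000  5.0000]·P = -35.5000
eq1−eq4 → [-12.0000  -5.0000]·P = -36.5000
2×2 solve → P = (2.0000, 2.5000)
check cable 4: ‖A_4−P‖² = 22.2500 ≈ L_4² = 22.2500 ✓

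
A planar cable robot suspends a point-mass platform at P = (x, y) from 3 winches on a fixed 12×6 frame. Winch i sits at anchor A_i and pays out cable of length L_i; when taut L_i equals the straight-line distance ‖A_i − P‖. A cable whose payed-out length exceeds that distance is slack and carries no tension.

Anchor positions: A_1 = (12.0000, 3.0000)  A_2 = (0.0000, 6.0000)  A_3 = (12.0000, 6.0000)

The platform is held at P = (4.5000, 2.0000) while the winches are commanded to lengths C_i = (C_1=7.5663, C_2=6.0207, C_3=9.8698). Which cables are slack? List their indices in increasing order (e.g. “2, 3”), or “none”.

i=1: geometric 7.5664 vs commanded 7.5663 ⇒ taut
i=2: geometric 6.0208 vs commanded 6.0207 ⇒ taut
i=3: geometric 8.5000 vs commanded 9.8698 ⇒ slack

3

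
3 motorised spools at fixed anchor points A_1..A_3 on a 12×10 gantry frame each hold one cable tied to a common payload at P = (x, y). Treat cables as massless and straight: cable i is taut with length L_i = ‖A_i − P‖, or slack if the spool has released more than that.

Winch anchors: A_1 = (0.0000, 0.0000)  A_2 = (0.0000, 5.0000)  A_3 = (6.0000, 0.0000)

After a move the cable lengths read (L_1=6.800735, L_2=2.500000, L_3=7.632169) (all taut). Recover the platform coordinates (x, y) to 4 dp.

(2.0000, 6.5000)

expand ‖A_i−P‖²=L_i² and subtract eq 1 (c_i ≔ ‖A_i‖²−L_i²)
c_1 = 0.0000+0.0000−46.2500 = -46.2500
eq1−eq2 → [0.0000  -10.0000]·P = -65.0000
eq1−eq3 → [-12.0000  0.0000]·P = -24.0000
2×2 solve → P = (2.0000, 6.5000)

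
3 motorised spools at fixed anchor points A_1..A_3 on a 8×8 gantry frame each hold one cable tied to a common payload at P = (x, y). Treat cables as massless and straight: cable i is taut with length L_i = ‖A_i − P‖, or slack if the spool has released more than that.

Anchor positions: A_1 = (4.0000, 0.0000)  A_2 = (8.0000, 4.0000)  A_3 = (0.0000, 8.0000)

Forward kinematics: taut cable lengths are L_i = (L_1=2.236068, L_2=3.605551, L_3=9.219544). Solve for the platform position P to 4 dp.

expand ‖A_i−P‖²=L_i² and subtract eq 1 (q_i ≔ ‖A_i‖²−L_i²)
q_1 = 16.0000+0.0000−5.0000 = 11.0000
eq1−eq2 → [-8.0000  -8.0000]·P = -56.0000
eq1−eq3 → [8.0000  -16.0000]·P = 32.0000
2×2 solve → P = (6.0000, 1.0000)

(6.0000, 1.0000)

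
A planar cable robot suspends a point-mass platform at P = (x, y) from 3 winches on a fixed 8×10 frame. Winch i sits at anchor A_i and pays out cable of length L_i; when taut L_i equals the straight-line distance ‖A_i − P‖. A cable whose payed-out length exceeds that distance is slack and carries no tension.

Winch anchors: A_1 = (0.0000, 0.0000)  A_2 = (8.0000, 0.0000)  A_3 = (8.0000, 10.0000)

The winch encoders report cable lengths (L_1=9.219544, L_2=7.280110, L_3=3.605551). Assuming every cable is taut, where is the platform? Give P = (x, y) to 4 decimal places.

(6.0000, 7.0000)

circle eqns → linear via eq_j − eq_1; set k_j = A_j·A_j − L_j²
k_1 = 0.0000+0.0000−85.0000 = -85.0000
-16.0000·x + 0.0000·y = k_1−k_2 = -96.0000
-16.0000·x − 20.0000·y = k_1−k_3 = -236.0000
solve first two rows → x=6.0000, y=7.0000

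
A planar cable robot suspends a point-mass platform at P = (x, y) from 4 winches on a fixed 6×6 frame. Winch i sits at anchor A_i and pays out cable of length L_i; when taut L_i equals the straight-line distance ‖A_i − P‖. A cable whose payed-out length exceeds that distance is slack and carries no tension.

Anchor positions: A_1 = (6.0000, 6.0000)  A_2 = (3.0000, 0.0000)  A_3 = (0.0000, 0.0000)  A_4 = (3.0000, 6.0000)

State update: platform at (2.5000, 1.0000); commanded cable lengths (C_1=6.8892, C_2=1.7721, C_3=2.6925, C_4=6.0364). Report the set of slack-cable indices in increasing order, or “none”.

cable 1: L_1 = ‖A_1−P‖ = 6.1033;  C_1 = 6.8892 → slack
cable 2: L_2 = ‖A_2−P‖ = 1.1180;  C_2 = 1.7721 → slack
cable 3: L_3 = ‖A_3−P‖ = 2.6926;  C_3 = 2.6925 → taut
cable 4: L_4 = ‖A_4−P‖ = 5.0249;  C_4 = 6.0364 → slack

1, 2, 4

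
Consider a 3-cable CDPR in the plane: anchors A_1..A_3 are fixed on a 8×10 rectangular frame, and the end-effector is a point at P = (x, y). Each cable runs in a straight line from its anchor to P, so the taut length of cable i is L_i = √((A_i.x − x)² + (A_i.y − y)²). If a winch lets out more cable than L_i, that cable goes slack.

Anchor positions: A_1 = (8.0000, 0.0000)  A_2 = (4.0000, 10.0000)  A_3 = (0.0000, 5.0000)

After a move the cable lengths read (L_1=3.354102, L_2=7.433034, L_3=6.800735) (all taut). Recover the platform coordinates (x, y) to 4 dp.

expand ‖A_i−P‖²=L_i² and subtract eq 1 (c_i ≔ ‖A_i‖²−L_i²)
c_1 = 64.0000+0.0000−11.2500 = 52.7500
eq1−eq2 → [8.0000  -20.0000]·P = -8.0000
eq1−eq3 → [16.0000  -10.0000]·P = 74.0000
2×2 solve → P = (6.5000, 3.0000)

(6.5000, 3.0000)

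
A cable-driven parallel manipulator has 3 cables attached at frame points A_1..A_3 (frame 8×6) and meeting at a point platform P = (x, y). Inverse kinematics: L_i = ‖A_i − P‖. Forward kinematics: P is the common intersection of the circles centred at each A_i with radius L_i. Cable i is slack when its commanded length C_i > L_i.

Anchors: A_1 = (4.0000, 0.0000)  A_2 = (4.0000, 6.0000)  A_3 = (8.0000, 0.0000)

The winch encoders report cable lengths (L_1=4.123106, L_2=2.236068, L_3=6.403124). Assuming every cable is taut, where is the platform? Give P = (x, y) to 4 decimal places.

(3.0000, 4.0000)

expand ‖A_i−P‖²=L_i² and subtract eq 1 (k_i ≔ ‖A_i‖²−L_i²)
k_1 = 16.0000+0.0000−17.0000 = -1.0000
eq1−eq2 → [0.0000  -12.0000]·P = -48.0000
eq1−eq3 → [-8.0000  0.0000]·P = -24.0000
2×2 solve → P = (3.0000, 4.0000)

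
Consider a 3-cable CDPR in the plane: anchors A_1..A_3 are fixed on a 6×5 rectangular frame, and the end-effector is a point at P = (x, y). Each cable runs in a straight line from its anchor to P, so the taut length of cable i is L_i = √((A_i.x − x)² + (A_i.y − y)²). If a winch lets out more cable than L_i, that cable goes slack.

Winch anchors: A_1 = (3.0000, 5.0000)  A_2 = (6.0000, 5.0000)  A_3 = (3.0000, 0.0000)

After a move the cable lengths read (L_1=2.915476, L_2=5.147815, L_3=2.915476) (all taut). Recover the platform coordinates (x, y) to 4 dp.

expand ‖A_i−P‖²=L_i² and subtract eq 1 (c_i ≔ ‖A_i‖²−L_i²)
c_1 = 9.0000+25.0000−8.5000 = 25.5000
eq1−eq2 → [-6.0000  0.0000]·P = -9.0000
eq1−eq3 → [0.0000  10.0000]·P = 25.0000
2×2 solve → P = (1.5000, 2.5000)

(1.5000, 2.5000)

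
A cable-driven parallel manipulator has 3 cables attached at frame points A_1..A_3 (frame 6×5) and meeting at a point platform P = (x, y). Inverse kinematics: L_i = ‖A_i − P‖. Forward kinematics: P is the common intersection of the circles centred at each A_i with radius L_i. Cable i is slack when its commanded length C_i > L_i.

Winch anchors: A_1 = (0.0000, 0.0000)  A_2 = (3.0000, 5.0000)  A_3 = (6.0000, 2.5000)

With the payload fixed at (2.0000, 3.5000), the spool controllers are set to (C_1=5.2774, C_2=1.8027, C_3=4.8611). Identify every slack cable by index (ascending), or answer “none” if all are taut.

1, 3

i=1: geometric 4.0311 vs commanded 5.2774 ⇒ slack
i=2: geometric 1.8028 vs commanded 1.8027 ⇒ taut
i=3: geometric 4.1231 vs commanded 4.8611 ⇒ slack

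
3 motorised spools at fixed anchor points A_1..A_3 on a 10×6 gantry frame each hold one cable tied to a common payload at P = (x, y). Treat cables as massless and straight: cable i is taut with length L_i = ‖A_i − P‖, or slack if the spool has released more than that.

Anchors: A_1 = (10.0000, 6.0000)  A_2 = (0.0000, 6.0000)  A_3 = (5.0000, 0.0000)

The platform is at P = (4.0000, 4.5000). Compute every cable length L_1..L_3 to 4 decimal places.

L_1: Δ = A_1−P = (6.0000, 1.5000) → ‖Δ‖ = √38.2500 = 6.1847
L_2: Δ = A_2−P = (-4.0000, 1.5000) → ‖Δ‖ = √18.2500 = 4.2720
L_3: Δ = A_3−P = (1.0000, -4.5000) → ‖Δ‖ = √21.2500 = 4.6098

(6.1847, 4.2720, 4.6098)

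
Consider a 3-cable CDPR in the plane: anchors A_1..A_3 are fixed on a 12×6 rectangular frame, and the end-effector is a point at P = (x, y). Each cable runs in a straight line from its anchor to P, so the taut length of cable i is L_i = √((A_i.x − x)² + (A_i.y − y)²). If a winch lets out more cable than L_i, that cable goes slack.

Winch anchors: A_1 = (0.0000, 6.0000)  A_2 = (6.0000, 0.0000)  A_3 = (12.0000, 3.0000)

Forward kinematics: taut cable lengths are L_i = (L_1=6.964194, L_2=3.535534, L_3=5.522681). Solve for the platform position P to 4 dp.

(6.5000, 3.5000)

circle eqns → linear via eq_j − eq_1; set k_j = A_j·A_j − L_j²
k_1 = 0.0000+36.0000−48.5000 = -12.5000
-12.0000·x + 12.0000·y = k_1−k_2 = -36.0000
-24.0000·x + 6.0000·y = k_1−k_3 = -135.0000
solve first two rows → x=6.5000, y=3.5000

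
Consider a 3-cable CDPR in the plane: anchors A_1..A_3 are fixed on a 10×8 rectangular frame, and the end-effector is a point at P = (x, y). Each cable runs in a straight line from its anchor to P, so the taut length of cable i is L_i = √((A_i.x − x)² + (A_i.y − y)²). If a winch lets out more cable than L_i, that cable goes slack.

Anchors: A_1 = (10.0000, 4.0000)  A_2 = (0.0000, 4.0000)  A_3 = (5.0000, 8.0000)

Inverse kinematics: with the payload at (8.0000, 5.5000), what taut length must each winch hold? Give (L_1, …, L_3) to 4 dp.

cable 1: Δx=2.0000, Δy=-1.5000; L_1 = √(Δx²+Δy²) = 2.5000
cable 2: Δx=-8.0000, Δy=-1.5000; L_2 = √(Δx²+Δy²) = 8.1394
cable 3: Δx=-3.0000, Δy=2.5000; L_3 = √(Δx²+Δy²) = 3.9051

(2.5000, 8.1394, 3.9051)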